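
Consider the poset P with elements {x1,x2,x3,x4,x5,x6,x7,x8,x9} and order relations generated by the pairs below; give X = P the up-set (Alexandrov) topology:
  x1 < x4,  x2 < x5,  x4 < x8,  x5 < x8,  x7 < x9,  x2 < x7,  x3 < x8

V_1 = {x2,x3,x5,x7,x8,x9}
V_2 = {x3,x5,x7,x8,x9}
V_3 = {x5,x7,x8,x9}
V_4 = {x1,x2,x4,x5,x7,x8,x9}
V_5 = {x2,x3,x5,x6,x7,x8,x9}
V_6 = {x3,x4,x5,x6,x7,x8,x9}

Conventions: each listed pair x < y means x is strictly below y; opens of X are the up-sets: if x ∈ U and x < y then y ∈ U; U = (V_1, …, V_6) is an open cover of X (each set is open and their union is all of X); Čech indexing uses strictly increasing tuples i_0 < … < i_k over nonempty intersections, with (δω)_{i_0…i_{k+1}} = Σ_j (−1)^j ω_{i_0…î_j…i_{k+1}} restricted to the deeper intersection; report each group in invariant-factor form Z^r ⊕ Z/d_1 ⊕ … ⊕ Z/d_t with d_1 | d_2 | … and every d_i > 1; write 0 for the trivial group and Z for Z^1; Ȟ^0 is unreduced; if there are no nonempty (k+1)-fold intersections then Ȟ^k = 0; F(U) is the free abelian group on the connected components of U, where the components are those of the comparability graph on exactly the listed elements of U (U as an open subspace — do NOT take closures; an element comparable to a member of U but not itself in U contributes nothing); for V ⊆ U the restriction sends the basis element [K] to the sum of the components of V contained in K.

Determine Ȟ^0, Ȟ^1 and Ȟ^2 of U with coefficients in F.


cover nerve:
  V12={x3,x5,x7,x8,x9} V13={x5,x7,x8,x9} V14={x2,x5,x7,x8,x9} V15={x2,x3,x5,x7,x8,x9} V16={x3,x5,x7,x8,x9} V23={x5,x7,x8,x9} V24={x5,x7,x8,x9} V25={x3,x5,x7,x8,x9} V26={x3,x5,x7,x8,x9} V34={x5,x7,x8,x9} V35={x5,x7,x8,x9} V36={x5,x7,x8,x9} V45={x2,x5,x7,x8,x9} V46={x4,x5,x7,x8,x9} V56={x3,x5,x6,x7,x8,x9}
  V123={x5,x7,x8,x9} V124={x5,x7,x8,x9} V125={x3,x5,x7,x8,x9} V126={x3,x5,x7,x8,x9} V134={x5,x7,x8,x9} V135={x5,x7,x8,x9} V136={x5,x7,x8,x9} V145={x2,x5,x7,x8,x9} V146={x5,x7,x8,x9} V156={x3,x5,x7,x8,x9} V234={x5,x7,x8,x9} V235={x5,x7,x8,x9} V236={x5,x7,x8,x9} V245={x5,x7,x8,x9} V246={x5,x7,x8,x9} V256={x3,x5,x7,x8,x9} V345={x5,x7,x8,x9} V346={x5,x7,x8,x9} V356={x5,x7,x8,x9} V456={x5,x7,x8,x9}
  V1234={x5,x7,x8,x9} V1235={x5,x7,x8,x9} V1236={x5,x7,x8,x9} V1245={x5,x7,x8,x9} V1246={x5,x7,x8,x9} V1256={x3,x5,x7,x8,x9} V1345={x5,x7,x8,x9} V1346={x5,x7,x8,x9} V1356={x5,x7,x8,x9} V1456={x5,x7,x8,x9} V2345={x5,x7,x8,x9} V2346={x5,x7,x8,x9} V2356={x5,x7,x8,x9} V2456={x5,x7,x8,x9} V3456={x5,x7,x8,x9}
  V12345={x5,x7,x8,x9} V12346={x5,x7,x8,x9} V12356={x5,x7,x8,x9} V12456={x5,x7,x8,x9} V13456={x5,x7,x8,x9} V23456={x5,x7,x8,x9}
  V123456={x5,x7,x8,x9}
components per intersection:
  V1: {x2,x3,x5,x7,x8,x9}
  V2: {x3,x5,x8} {x7,x9}
  V3: {x5,x8} {x7,x9}
  V4: {x1,x2,x4,x5,x7,x8,x9}
  V5: {x2,x3,x5,x7,x8,x9} {x6}
  V6: {x3,x4,x5,x8} {x6} {x7,x9}
  V12: {x3,x5,x8} {x7,x9}
  V13: {x5,x8} {x7,x9}
  V14: {x2,x5,x7,x8,x9}
  V15: {x2,x3,x5,x7,x8,x9}
  V16: {x3,x5,x8} {x7,x9}
  V23: {x5,x8} {x7,x9}
  V24: {x5,x8} {x7,x9}
  V25: {x3,x5,x8} {x7,x9}
  V26: {x3,x5,x8} {x7,x9}
  V34: {x5,x8} {x7,x9}
  V35: {x5,x8} {x7,x9}
  V36: {x5,x8} {x7,x9}
  V45: {x2,x5,x7,x8,x9}
  V46: {x4,x5,x8} {x7,x9}
  V56: {x3,x5,x8} {x6} {x7,x9}
  V123: {x5,x8} {x7,x9}
  V124: {x5,x8} {x7,x9}
  V125: {x3,x5,x8} {x7,x9}
  V126: {x3,x5,x8} {x7,x9}
  V134: {x5,x8} {x7,x9}
  V135: {x5,x8} {x7,x9}
  V136: {x5,x8} {x7,x9}
  V145: {x2,x5,x7,x8,x9}
  V146: {x5,x8} {x7,x9}
  V156: {x3,x5,x8} {x7,x9}
  V234: {x5,x8} {x7,x9}
  V235: {x5,x8} {x7,x9}
  V236: {x5,x8} {x7,x9}
  V245: {x5,x8} {x7,x9}
  V246: {x5,x8} {x7,x9}
  V256: {x3,x5,x8} {x7,x9}
  V345: {x5,x8} {x7,x9}
  V346: {x5,x8} {x7,x9}
  V356: {x5,x8} {x7,x9}
  V456: {x5,x8} {x7,x9}
  V1234: {x5,x8} {x7,x9}
  V1235: {x5,x8} {x7,x9}
  V1236: {x5,x8} {x7,x9}
  V1245: {x5,x8} {x7,x9}
  V1246: {x5,x8} {x7,x9}
  V1256: {x3,x5,x8} {x7,x9}
  V1345: {x5,x8} {x7,x9}
  V1346: {x5,x8} {x7,x9}
  V1356: {x5,x8} {x7,x9}
  V1456: {x5,x8} {x7,x9}
  V2345: {x5,x8} {x7,x9}
  V2346: {x5,x8} {x7,x9}
  V2356: {x5,x8} {x7,x9}
  V2456: {x5,x8} {x7,x9}
  V3456: {x5,x8} {x7,x9}
  V12345: {x5,x8} {x7,x9}
  V12346: {x5,x8} {x7,x9}
  V12356: {x5,x8} {x7,x9}
  V12456: {x5,x8} {x7,x9}
  V13456: {x5,x8} {x7,x9}
  V23456: {x5,x8} {x7,x9}
  V123456: {x5,x8} {x7,x9}
C dims 11,28,39,30; δ0: rk 9, SNF 1^9; δ1: rk 19, SNF 1^19; δ2: rk 20, SNF 1^20
Ȟ^0: (11−9)−0=2 ⇒ Z^2
Ȟ^1: (28−19)−9=0 ⇒ 0
Ȟ^2: (39−20)−19=0 ⇒ 0

Ȟ^0(U;F) ≅ Z^2, Ȟ^1(U;F) ≅ 0, Ȟ^2(U;F) ≅ 0


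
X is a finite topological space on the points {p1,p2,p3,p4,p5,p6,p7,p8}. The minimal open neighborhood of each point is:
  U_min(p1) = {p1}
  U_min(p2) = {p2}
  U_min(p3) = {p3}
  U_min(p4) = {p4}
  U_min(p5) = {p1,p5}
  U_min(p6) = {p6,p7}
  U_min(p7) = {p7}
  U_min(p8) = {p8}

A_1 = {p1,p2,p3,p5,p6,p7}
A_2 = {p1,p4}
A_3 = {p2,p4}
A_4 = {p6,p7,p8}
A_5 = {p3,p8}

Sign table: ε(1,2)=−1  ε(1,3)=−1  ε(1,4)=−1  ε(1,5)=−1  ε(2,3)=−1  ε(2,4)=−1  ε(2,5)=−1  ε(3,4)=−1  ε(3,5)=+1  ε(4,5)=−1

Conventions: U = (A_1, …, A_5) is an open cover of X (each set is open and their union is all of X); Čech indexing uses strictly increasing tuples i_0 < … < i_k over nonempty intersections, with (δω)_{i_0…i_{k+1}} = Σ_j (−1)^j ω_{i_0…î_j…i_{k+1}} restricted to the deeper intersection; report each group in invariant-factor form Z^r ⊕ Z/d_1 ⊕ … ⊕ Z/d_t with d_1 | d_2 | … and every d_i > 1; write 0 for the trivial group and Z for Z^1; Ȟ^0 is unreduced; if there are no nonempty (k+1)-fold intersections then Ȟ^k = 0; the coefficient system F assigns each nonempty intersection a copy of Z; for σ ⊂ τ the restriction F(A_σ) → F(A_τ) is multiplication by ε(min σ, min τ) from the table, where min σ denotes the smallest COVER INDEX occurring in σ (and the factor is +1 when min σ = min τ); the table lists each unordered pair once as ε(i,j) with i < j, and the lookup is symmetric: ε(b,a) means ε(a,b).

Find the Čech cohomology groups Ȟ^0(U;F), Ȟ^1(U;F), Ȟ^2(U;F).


Ȟ^0(U;F) ≅ 0, Ȟ^1(U;F) ≅ Z ⊕ Z/2, Ȟ^2(U;F) ≅ 0

intersection data:
  A12={p1} A13={p2} A14={p6,p7} A15={p3} A23={p4} A45={p8}
C dims 5,6; δ0: rk 5, SNF 1^4·2
Ȟ^0 = (5 − 5) − 0 = 0, so Ȟ^0 ≅ 0
Ȟ^1 = (6 − 0) − 5 = 1 plus torsion [2], so Ȟ^1 ≅ Z ⊕ Z/2
Ȟ^2 = (0 − 0) − 0 = 0, so Ȟ^2 ≅ 0


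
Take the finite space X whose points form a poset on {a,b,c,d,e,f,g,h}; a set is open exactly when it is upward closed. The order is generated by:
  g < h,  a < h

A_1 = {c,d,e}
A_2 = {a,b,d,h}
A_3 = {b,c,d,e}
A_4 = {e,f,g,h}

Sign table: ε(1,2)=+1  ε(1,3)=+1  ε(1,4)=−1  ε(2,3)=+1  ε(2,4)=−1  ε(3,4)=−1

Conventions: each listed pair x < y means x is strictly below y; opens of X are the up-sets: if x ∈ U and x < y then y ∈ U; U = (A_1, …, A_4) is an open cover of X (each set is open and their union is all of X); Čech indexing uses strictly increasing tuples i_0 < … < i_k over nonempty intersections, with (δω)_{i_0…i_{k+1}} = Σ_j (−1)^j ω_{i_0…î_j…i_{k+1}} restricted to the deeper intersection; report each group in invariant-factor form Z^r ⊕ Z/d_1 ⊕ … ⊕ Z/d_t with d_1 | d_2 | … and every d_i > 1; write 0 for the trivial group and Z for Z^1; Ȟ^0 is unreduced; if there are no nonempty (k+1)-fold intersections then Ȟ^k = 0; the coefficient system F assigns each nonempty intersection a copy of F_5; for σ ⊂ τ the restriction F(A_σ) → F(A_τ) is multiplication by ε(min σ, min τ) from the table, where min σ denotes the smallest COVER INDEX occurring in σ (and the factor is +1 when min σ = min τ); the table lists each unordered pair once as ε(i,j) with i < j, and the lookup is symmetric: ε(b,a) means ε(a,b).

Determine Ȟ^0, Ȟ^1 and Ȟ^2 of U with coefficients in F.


nonempty overlaps:
  A12={d} A13={c,d,e} A14={e} A23={b,d} A24={h} A34={e}
  A123={d} A134={e}
C dims 4,6,2; δ0: rk_F5 3; δ1: rk_F5 2
degree 0: 4−3−0 = 1 → Ȟ^0 ≅ Z/5
degree 1: 6−2−3 = 1 → Ȟ^1 ≅ Z/5
degree 2: 2−0−2 = 0 → Ȟ^2 ≅ 0

Ȟ^0 = Z/5, Ȟ^1 = Z/5 and Ȟ^2 = 0


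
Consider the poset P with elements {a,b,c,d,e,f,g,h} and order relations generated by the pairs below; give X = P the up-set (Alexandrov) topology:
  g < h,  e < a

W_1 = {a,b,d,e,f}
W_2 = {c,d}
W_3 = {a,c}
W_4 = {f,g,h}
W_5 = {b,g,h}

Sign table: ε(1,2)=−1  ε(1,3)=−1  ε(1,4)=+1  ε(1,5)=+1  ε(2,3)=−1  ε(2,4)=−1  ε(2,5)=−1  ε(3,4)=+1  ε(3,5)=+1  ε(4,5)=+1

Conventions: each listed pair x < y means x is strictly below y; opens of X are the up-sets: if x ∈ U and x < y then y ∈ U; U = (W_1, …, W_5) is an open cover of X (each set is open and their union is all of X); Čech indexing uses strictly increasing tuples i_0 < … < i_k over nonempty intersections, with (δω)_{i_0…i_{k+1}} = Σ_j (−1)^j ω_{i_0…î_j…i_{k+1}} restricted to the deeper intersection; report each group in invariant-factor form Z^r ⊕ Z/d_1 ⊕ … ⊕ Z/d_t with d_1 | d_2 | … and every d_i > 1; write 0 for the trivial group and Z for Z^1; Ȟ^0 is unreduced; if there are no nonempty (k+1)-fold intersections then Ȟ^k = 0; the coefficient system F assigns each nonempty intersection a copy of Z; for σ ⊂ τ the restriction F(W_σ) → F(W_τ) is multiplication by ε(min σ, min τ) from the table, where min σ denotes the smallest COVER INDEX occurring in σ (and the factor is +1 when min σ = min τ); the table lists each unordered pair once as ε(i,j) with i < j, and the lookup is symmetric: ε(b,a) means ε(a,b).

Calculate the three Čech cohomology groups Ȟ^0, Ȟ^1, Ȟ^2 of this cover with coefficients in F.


Ȟ^0(U;F) ≅ 0, Ȟ^1(U;F) ≅ Z ⊕ Z/2 and Ȟ^2(U;F) ≅ 0

nerve simplices:
  W12={d} W13={a} W14={f} W15={b} W23={c} W45={g,h}
C dims 5,6; δ0: rk 5, SNF 1^4·2
degree 0: 5−5−0 = 0 → Ȟ^0 ≅ 0
degree 1: 6−0−5 = 1 plus torsion [2] → Ȟ^1 ≅ Z ⊕ Z/2
degree 2: 0−0−0 = 0 → Ȟ^2 ≅ 0


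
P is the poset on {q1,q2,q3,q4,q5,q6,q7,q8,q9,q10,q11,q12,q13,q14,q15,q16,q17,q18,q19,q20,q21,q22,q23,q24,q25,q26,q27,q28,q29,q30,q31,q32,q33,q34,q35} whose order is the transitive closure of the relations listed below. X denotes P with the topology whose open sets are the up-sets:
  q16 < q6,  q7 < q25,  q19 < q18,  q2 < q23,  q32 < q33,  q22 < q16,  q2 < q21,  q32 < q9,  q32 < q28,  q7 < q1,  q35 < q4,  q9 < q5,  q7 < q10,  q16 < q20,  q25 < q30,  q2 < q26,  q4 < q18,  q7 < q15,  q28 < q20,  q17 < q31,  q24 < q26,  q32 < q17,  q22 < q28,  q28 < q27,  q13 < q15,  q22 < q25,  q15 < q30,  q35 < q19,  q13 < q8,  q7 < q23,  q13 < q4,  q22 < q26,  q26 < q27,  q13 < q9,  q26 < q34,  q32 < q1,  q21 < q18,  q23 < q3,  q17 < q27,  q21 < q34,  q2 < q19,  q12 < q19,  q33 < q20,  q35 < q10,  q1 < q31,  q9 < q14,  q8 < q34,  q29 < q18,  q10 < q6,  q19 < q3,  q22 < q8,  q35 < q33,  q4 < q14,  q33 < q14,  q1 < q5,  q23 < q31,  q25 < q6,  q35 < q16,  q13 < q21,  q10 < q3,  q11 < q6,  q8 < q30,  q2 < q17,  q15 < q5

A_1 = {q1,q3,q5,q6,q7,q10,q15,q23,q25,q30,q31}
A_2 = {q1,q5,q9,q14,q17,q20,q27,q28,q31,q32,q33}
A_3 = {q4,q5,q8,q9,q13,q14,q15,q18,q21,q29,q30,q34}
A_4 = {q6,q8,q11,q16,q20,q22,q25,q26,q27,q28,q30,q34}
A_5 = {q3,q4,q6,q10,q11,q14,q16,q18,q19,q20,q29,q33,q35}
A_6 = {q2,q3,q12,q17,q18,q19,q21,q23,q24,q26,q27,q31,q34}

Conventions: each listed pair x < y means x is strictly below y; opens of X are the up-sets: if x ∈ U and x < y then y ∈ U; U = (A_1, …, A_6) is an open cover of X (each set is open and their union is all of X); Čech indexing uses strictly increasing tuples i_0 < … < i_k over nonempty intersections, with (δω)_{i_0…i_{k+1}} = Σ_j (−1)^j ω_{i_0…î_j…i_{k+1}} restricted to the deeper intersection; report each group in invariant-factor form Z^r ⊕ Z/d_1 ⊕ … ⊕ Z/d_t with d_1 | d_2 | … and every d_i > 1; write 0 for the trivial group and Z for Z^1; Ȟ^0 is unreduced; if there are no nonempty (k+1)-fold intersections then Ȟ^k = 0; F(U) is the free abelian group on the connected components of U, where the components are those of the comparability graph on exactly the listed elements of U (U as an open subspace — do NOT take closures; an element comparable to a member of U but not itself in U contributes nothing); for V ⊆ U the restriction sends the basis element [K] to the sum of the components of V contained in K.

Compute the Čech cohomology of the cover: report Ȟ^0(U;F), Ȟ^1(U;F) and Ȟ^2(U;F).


Ȟ^0(U;F) ≅ Z; Ȟ^1(U;F) ≅ 0; Ȟ^2(U;F) ≅ Z/2

cover nerve:
  A12={q1,q5,q31} A13={q5,q15,q30} A14={q6,q25,q30} A15={q3,q6,q10} A16={q3,q23,q31} A23={q5,q9,q14} A24={q20,q27,q28} A25={q14,q20,q33} A26={q17,q27,q31} A34={q8,q30,q34} A35={q4,q14,q18,q29} A36={q18,q21,q34} A45={q6,q11,q16,q20} A46={q26,q27,q34} A56={q3,q18,q19}
  A123={q5} A126={q31} A134={q30} A145={q6} A156={q3} A235={q14} A245={q20} A246={q27} A346={q34} A356={q18}
components per intersection:
  A1: {q1,q3,q5,q6,q7,q10,q15,q23,q25,q30,q31}
  A2: {q1,q5,q9,q14,q17,q20,q27,q28,q31,q32,q33}
  A3: {q4,q5,q8,q9,q13,q14,q15,q18,q21,q29,q30,q34}
  A4: {q6,q8,q11,q16,q20,q22,q25,q26,q27,q28,q30,q34}
  A5: {q3,q4,q6,q10,q11,q14,q16,q18,q19,q20,q29,q33,q35}
  A6: {q2,q3,q12,q17,q18,q19,q21,q23,q24,q26,q27,q31,q34}
  A12: {q1,q5,q31}
  A13: {q5,q15,q30}
  A14: {q6,q25,q30}
  A15: {q3,q6,q10}
  A16: {q3,q23,q31}
  A23: {q5,q9,q14}
  A24: {q20,q27,q28}
  A25: {q14,q20,q33}
  A26: {q17,q27,q31}
  A34: {q8,q30,q34}
  A35: {q4,q14,q18,q29}
  A36: {q18,q21,q34}
  A45: {q6,q11,q16,q20}
  A46: {q26,q27,q34}
  A56: {q3,q18,q19}
  A123: {q5}
  A126: {q31}
  A134: {q30}
  A145: {q6}
  A156: {q3}
  A235: {q14}
  A245: {q20}
  A246: {q27}
  A346: {q34}
  A356: {q18}
C dims 6,15,10; δ0: rk 5, SNF 1^5; δ1: rk 10, SNF 1^9·2
Ȟ^0: (6−5)−0=1 ⇒ Z
Ȟ^1: (15−10)−5=0 ⇒ 0
Ȟ^2: (10−0)−10=0 plus torsion [2] ⇒ Z/2


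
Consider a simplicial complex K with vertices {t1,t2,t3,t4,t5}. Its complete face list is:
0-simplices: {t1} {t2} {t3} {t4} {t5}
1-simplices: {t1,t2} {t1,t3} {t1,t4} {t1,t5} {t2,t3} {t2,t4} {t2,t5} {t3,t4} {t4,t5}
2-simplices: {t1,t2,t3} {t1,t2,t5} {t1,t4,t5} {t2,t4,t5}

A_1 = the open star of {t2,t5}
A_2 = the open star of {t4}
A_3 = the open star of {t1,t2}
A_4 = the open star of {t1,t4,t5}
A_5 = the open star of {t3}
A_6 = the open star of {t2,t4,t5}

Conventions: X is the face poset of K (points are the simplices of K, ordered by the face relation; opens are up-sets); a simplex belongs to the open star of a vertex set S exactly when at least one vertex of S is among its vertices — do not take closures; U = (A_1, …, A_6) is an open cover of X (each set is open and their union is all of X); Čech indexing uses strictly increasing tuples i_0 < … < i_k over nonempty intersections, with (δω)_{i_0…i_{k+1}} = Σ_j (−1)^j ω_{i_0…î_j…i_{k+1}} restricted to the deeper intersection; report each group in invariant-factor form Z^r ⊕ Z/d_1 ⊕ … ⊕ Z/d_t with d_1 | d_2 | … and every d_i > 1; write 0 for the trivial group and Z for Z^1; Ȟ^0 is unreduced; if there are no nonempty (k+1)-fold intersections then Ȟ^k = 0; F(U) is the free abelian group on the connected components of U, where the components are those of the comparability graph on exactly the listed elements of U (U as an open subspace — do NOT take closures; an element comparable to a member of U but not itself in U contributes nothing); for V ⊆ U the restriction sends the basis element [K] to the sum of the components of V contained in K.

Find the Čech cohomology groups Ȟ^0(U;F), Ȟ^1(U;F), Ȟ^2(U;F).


cover nerve:
  A1={{t2},{t5},{t1,t2},{t1,t5},{t2,t3},{t2,t4},{t2,t5},{t4,t5},{t1,t2,t3},{t1,t2,t5},{t1,t4,t5},{t2,t4,t5}} A2={{t4},{t1,t4},{t2,t4},{t3,t4},{t4,t5},{t1,t4,t5},{t2,t4,t5}} A3={{t1},{t2},{t1,t2},{t1,t3},{t1,t4},{t1,t5},{t2,t3},{t2,t4},{t2,t5},{t1,t2,t3},{t1,t2,t5},{t1,t4,t5},{t2,t4,t5}} A4={{t1},{t4},{t5},{t1,t2},{t1,t3},{t1,t4},{t1,t5},{t2,t4},{t2,t5},{t3,t4},{t4,t5},{t1,t2,t3},{t1,t2,t5},{t1,t4,t5},{t2,t4,t5}} A5={{t3},{t1,t3},{t2,t3},{t3,t4},{t1,t2,t3}} A6={{t2},{t4},{t5},{t1,t2},{t1,t4},{t1,t5},{t2,t3},{t2,t4},{t2,t5},{t3,t4},{t4,t5},{t1,t2,t3},{t1,t2,t5},{t1,t4,t5},{t2,t4,t5}}
  A12={{t2,t4},{t4,t5},{t1,t4,t5},{t2,t4,t5}} A13={{t2},{t1,t2},{t1,t5},{t2,t3},{t2,t4},{t2,t5},{t1,t2,t3},{t1,t2,t5},{t1,t4,t5},{t2,t4,t5}} A14={{t5},{t1,t2},{t1,t5},{t2,t4},{t2,t5},{t4,t5},{t1,t2,t3},{t1,t2,t5},{t1,t4,t5},{t2,t4,t5}} A15={{t2,t3},{t1,t2,t3}} A16={{t2},{t5},{t1,t2},{t1,t5},{t2,t3},{t2,t4},{t2,t5},{t4,t5},{t1,t2,t3},{t1,t2,t5},{t1,t4,t5},{t2,t4,t5}} A23={{t1,t4},{t2,t4},{t1,t4,t5},{t2,t4,t5}} A24={{t4},{t1,t4},{t2,t4},{t3,t4},{t4,t5},{t1,t4,t5},{t2,t4,t5}} A25={{t3,t4}} A26={{t4},{t1,t4},{t2,t4},{t3,t4},{t4,t5},{t1,t4,t5},{t2,t4,t5}} A34={{t1},{t1,t2},{t1,t3},{t1,t4},{t1,t5},{t2,t4},{t2,t5},{t1,t2,t3},{t1,t2,t5},{t1,t4,t5},{t2,t4,t5}} A35={{t1,t3},{t2,t3},{t1,t2,t3}} A36={{t2},{t1,t2},{t1,t4},{t1,t5},{t2,t3},{t2,t4},{t2,t5},{t1,t2,t3},{t1,t2,t5},{t1,t4,t5},{t2,t4,t5}} A45={{t1,t3},{t3,t4},{t1,t2,t3}} A46={{t4},{t5},{t1,t2},{t1,t4},{t1,t5},{t2,t4},{t2,t5},{t3,t4},{t4,t5},{t1,t2,t3},{t1,t2,t5},{t1,t4,t5},{t2,t4,t5}} A56={{t2,t3},{t3,t4},{t1,t2,t3}}
  A123={{t2,t4},{t1,t4,t5},{t2,t4,t5}} A124={{t2,t4},{t4,t5},{t1,t4,t5},{t2,t4,t5}} A126={{t2,t4},{t4,t5},{t1,t4,t5},{t2,t4,t5}} A134={{t1,t2},{t1,t5},{t2,t4},{t2,t5},{t1,t2,t3},{t1,t2,t5},{t1,t4,t5},{t2,t4,t5}} A135={{t2,t3},{t1,t2,t3}} A136={{t2},{t1,t2},{t1,t5},{t2,t3},{t2,t4},{t2,t5},{t1,t2,t3},{t1,t2,t5},{t1,t4,t5},{t2,t4,t5}} A145={{t1,t2,t3}} A146={{t5},{t1,t2},{t1,t5},{t2,t4},{t2,t5},{t4,t5},{t1,t2,t3},{t1,t2,t5},{t1,t4,t5},{t2,t4,t5}} A156={{t2,t3},{t1,t2,t3}} A234={{t1,t4},{t2,t4},{t1,t4,t5},{t2,t4,t5}} A236={{t1,t4},{t2,t4},{t1,t4,t5},{t2,t4,t5}} A245={{t3,t4}} A246={{t4},{t1,t4},{t2,t4},{t3,t4},{t4,t5},{t1,t4,t5},{t2,t4,t5}} A256={{t3,t4}} A345={{t1,t3},{t1,t2,t3}} A346={{t1,t2},{t1,t4},{t1,t5},{t2,t4},{t2,t5},{t1,t2,t3},{t1,t2,t5},{t1,t4,t5},{t2,t4,t5}} A356={{t2,t3},{t1,t2,t3}} A456={{t3,t4},{t1,t2,t3}}
  A1234={{t2,t4},{t1,t4,t5},{t2,t4,t5}} A1236={{t2,t4},{t1,t4,t5},{t2,t4,t5}} A1246={{t2,t4},{t4,t5},{t1,t4,t5},{t2,t4,t5}} A1345={{t1,t2,t3}} A1346={{t1,t2},{t1,t5},{t2,t4},{t2,t5},{t1,t2,t3},{t1,t2,t5},{t1,t4,t5},{t2,t4,t5}} A1356={{t2,t3},{t1,t2,t3}} A1456={{t1,t2,t3}} A2346={{t1,t4},{t2,t4},{t1,t4,t5},{t2,t4,t5}} A2456={{t3,t4}} A3456={{t1,t2,t3}}
  A12346={{t2,t4},{t1,t4,t5},{t2,t4,t5}} A13456={{t1,t2,t3}}
components per intersection:
  A1: {{t2},{t5},{t1,t2},{t1,t5},{t2,t3},{t2,t4},{t2,t5},{t4,t5},{t1,t2,t3},{t1,t2,t5},{t1,t4,t5},{t2,t4,t5}}
  A2: {{t4},{t1,t4},{t2,t4},{t3,t4},{t4,t5},{t1,t4,t5},{t2,t4,t5}}
  A3: {{t1},{t2},{t1,t2},{t1,t3},{t1,t4},{t1,t5},{t2,t3},{t2,t4},{t2,t5},{t1,t2,t3},{t1,t2,t5},{t1,t4,t5},{t2,t4,t5}}
  A4: {{t1},{t4},{t5},{t1,t2},{t1,t3},{t1,t4},{t1,t5},{t2,t4},{t2,t5},{t3,t4},{t4,t5},{t1,t2,t3},{t1,t2,t5},{t1,t4,t5},{t2,t4,t5}}
  A5: {{t3},{t1,t3},{t2,t3},{t3,t4},{t1,t2,t3}}
  A6: {{t2},{t4},{t5},{t1,t2},{t1,t4},{t1,t5},{t2,t3},{t2,t4},{t2,t5},{t3,t4},{t4,t5},{t1,t2,t3},{t1,t2,t5},{t1,t4,t5},{t2,t4,t5}}
  A12: {{t2,t4},{t4,t5},{t1,t4,t5},{t2,t4,t5}}
  A13: {{t2},{t1,t2},{t1,t5},{t2,t3},{t2,t4},{t2,t5},{t1,t2,t3},{t1,t2,t5},{t1,t4,t5},{t2,t4,t5}}
  A14: {{t5},{t1,t2},{t1,t5},{t2,t4},{t2,t5},{t4,t5},{t1,t2,t3},{t1,t2,t5},{t1,t4,t5},{t2,t4,t5}}
  A15: {{t2,t3},{t1,t2,t3}}
  A16: {{t2},{t5},{t1,t2},{t1,t5},{t2,t3},{t2,t4},{t2,t5},{t4,t5},{t1,t2,t3},{t1,t2,t5},{t1,t4,t5},{t2,t4,t5}}
  A23: {{t1,t4},{t1,t4,t5}} {{t2,t4},{t2,t4,t5}}
  A24: {{t4},{t1,t4},{t2,t4},{t3,t4},{t4,t5},{t1,t4,t5},{t2,t4,t5}}
  A25: {{t3,t4}}
  A26: {{t4},{t1,t4},{t2,t4},{t3,t4},{t4,t5},{t1,t4,t5},{t2,t4,t5}}
  A34: {{t1},{t1,t2},{t1,t3},{t1,t4},{t1,t5},{t2,t4},{t2,t5},{t1,t2,t3},{t1,t2,t5},{t1,t4,t5},{t2,t4,t5}}
  A35: {{t1,t3},{t2,t3},{t1,t2,t3}}
  A36: {{t2},{t1,t2},{t1,t4},{t1,t5},{t2,t3},{t2,t4},{t2,t5},{t1,t2,t3},{t1,t2,t5},{t1,t4,t5},{t2,t4,t5}}
  A45: {{t1,t3},{t1,t2,t3}} {{t3,t4}}
  A46: {{t4},{t5},{t1,t2},{t1,t4},{t1,t5},{t2,t4},{t2,t5},{t3,t4},{t4,t5},{t1,t2,t3},{t1,t2,t5},{t1,t4,t5},{t2,t4,t5}}
  A56: {{t2,t3},{t1,t2,t3}} {{t3,t4}}
  A123: {{t2,t4},{t2,t4,t5}} {{t1,t4,t5}}
  A124: {{t2,t4},{t4,t5},{t1,t4,t5},{t2,t4,t5}}
  A126: {{t2,t4},{t4,t5},{t1,t4,t5},{t2,t4,t5}}
  A134: {{t1,t2},{t1,t5},{t2,t4},{t2,t5},{t1,t2,t3},{t1,t2,t5},{t1,t4,t5},{t2,t4,t5}}
  A135: {{t2,t3},{t1,t2,t3}}
  A136: {{t2},{t1,t2},{t1,t5},{t2,t3},{t2,t4},{t2,t5},{t1,t2,t3},{t1,t2,t5},{t1,t4,t5},{t2,t4,t5}}
  A145: {{t1,t2,t3}}
  A146: {{t5},{t1,t2},{t1,t5},{t2,t4},{t2,t5},{t4,t5},{t1,t2,t3},{t1,t2,t5},{t1,t4,t5},{t2,t4,t5}}
  A156: {{t2,t3},{t1,t2,t3}}
  A234: {{t1,t4},{t1,t4,t5}} {{t2,t4},{t2,t4,t5}}
  A236: {{t1,t4},{t1,t4,t5}} {{t2,t4},{t2,t4,t5}}
  A245: {{t3,t4}}
  A246: {{t4},{t1,t4},{t2,t4},{t3,t4},{t4,t5},{t1,t4,t5},{t2,t4,t5}}
  A256: {{t3,t4}}
  A345: {{t1,t3},{t1,t2,t3}}
  A346: {{t1,t2},{t1,t4},{t1,t5},{t2,t4},{t2,t5},{t1,t2,t3},{t1,t2,t5},{t1,t4,t5},{t2,t4,t5}}
  A356: {{t2,t3},{t1,t2,t3}}
  A456: {{t3,t4}} {{t1,t2,t3}}
  A1234: {{t2,t4},{t2,t4,t5}} {{t1,t4,t5}}
  A1236: {{t2,t4},{t2,t4,t5}} {{t1,t4,t5}}
  A1246: {{t2,t4},{t4,t5},{t1,t4,t5},{t2,t4,t5}}
  A1345: {{t1,t2,t3}}
  A1346: {{t1,t2},{t1,t5},{t2,t4},{t2,t5},{t1,t2,t3},{t1,t2,t5},{t1,t4,t5},{t2,t4,t5}}
  A1356: {{t2,t3},{t1,t2,t3}}
  A1456: {{t1,t2,t3}}
  A2346: {{t1,t4},{t1,t4,t5}} {{t2,t4},{t2,t4,t5}}
  A2456: {{t3,t4}}
  A3456: {{t1,t2,t3}}
  A12346: {{t2,t4},{t2,t4,t5}} {{t1,t4,t5}}
  A13456: {{t1,t2,t3}}
C dims 6,18,22,13; δ0: rk 5, SNF 1^5; δ1: rk 12, SNF 1^12; δ2: rk 10, SNF 1^10
Ȟ^0: (6−5)−0=1 ⇒ Z
Ȟ^1: (18−12)−5=1 ⇒ Z
Ȟ^2: (22−10)−12=0 ⇒ 0

Ȟ^0 = Z, Ȟ^1 = Z, Ȟ^2 = 0


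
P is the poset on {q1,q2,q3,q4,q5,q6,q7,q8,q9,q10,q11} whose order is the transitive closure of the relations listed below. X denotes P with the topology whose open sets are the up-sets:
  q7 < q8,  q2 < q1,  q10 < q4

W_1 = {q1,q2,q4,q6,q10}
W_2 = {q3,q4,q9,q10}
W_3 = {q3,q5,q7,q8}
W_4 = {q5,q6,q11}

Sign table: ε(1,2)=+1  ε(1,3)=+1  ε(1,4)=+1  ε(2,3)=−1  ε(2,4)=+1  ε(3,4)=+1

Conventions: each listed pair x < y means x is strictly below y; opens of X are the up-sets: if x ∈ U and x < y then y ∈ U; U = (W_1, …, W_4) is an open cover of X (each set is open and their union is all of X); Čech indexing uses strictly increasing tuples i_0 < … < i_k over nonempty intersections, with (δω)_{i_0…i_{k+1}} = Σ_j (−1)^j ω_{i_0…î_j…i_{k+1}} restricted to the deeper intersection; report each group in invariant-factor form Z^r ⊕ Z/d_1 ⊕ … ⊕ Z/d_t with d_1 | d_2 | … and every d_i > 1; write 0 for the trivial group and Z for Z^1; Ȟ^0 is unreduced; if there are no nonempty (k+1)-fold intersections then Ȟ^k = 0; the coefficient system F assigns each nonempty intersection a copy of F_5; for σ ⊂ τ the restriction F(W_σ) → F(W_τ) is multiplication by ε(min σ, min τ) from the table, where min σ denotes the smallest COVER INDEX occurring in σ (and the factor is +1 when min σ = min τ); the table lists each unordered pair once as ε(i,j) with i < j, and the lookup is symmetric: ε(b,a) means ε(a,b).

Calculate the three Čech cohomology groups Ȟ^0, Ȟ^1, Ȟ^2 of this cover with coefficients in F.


Ȟ^0 = 0, Ȟ^1 = 0, Ȟ^2 = 0

nerve of the cover:
  W12={q4,q10} W14={q6} W23={q3} W34={q5}
C dims 4,4; δ0: rk_F5 4
Ȟ^0 = (4 − 4) − 0 = 0, so Ȟ^0 ≅ 0
Ȟ^1 = (4 − 0) − 4 = 0, so Ȟ^1 ≅ 0
Ȟ^2 = (0 − 0) − 0 = 0, so Ȟ^2 ≅ 0


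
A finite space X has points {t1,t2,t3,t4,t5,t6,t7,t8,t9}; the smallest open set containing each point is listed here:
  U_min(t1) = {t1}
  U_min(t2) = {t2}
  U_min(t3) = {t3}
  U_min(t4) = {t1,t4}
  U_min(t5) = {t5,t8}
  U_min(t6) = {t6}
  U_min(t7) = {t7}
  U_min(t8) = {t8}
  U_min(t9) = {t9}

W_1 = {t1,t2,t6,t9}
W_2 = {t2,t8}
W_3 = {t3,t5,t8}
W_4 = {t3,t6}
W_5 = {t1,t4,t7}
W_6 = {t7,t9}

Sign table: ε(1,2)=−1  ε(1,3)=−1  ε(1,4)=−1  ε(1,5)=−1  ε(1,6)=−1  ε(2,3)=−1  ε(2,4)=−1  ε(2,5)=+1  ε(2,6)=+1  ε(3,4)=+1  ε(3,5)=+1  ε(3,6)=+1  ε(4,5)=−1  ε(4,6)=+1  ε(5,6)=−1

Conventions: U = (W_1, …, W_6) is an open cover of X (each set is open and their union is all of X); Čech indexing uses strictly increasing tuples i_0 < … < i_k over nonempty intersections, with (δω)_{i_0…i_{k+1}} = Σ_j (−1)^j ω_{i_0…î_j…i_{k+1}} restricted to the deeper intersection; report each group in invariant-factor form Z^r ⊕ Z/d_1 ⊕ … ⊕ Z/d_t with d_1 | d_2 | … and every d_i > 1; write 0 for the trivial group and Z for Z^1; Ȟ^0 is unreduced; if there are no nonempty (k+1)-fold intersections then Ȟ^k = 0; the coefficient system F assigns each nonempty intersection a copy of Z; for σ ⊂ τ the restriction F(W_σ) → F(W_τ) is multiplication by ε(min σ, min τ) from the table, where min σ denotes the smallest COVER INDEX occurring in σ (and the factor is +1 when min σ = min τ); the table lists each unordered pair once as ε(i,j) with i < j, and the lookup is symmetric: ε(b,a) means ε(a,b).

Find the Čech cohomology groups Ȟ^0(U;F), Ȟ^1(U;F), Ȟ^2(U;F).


nerve simplices:
  W12={t2} W14={t6} W15={t1} W16={t9} W23={t8} W34={t3} W56={t7}
C dims 6,7; δ0: rk 6, SNF 1^5·2
degree 0: 6−6−0 = 0 → Ȟ^0 ≅ 0
degree 1: 7−0−6 = 1 plus torsion [2] → Ȟ^1 ≅ Z ⊕ Z/2
degree 2: 0−0−0 = 0 → Ȟ^2 ≅ 0

Ȟ^0 ≅ 0, Ȟ^1 ≅ Z ⊕ Z/2, Ȟ^2 ≅ 0


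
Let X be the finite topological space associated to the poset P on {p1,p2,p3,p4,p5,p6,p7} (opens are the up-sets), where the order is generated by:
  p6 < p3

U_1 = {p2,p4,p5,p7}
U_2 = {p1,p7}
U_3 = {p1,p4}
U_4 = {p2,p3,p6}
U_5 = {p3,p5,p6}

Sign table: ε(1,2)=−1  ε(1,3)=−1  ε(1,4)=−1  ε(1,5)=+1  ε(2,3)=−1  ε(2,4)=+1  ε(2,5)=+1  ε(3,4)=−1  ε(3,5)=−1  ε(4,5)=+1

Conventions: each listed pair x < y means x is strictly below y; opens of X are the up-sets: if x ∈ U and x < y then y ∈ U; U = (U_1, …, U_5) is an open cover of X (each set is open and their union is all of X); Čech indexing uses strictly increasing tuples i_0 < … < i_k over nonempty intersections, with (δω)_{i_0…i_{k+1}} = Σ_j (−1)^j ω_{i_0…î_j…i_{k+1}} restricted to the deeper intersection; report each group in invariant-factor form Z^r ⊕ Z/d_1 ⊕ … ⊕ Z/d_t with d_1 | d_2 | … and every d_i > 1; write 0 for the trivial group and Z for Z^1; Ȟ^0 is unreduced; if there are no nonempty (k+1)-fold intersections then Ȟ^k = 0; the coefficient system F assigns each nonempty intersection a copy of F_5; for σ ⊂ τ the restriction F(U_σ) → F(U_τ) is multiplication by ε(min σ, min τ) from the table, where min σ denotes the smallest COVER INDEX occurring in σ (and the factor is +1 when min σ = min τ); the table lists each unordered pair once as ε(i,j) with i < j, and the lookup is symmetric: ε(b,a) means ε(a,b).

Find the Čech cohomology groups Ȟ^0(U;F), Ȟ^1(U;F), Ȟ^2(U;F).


nerve of the cover:
  U12={p7} U13={p4} U14={p2} U15={p5} U23={p1} U45={p3,p6}
C dims 5,6; δ0: rk_F5 5
Ȟ^0 = (5 − 5) − 0 = 0, so Ȟ^0 ≅ 0
Ȟ^1 = (6 − 0) − 5 = 1, so Ȟ^1 ≅ Z/5
Ȟ^2 = (0 − 0) − 0 = 0, so Ȟ^2 ≅ 0

Ȟ^0 = 0,  Ȟ^1 = Z/5,  Ȟ^2 = 0


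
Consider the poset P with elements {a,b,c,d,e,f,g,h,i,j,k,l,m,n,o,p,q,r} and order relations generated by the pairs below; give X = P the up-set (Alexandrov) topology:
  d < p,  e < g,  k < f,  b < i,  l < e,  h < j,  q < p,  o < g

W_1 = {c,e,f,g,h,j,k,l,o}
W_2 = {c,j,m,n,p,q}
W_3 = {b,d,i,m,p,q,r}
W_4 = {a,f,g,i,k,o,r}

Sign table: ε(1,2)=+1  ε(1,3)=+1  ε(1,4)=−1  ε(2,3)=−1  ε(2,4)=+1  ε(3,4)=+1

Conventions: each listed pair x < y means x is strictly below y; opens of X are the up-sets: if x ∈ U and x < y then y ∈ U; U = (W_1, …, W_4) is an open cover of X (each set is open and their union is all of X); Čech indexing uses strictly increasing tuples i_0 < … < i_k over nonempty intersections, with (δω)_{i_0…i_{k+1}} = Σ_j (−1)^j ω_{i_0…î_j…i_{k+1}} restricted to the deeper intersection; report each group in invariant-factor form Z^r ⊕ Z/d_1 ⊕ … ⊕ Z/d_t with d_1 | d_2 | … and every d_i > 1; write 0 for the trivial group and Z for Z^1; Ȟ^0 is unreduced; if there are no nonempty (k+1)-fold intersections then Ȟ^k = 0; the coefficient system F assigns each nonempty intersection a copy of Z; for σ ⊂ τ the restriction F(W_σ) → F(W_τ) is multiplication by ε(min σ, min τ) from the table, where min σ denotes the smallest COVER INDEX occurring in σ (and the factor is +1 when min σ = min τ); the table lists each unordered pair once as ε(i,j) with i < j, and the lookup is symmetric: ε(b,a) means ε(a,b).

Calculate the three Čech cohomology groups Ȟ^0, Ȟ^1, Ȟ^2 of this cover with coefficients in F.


nonempty overlaps:
  W12={c,j} W14={f,g,k,o} W23={m,p,q} W34={i,r}
C dims 4,4; δ0: rk 3, SNF 1^3
degree 0: 4−3−0 = 1 → Ȟ^0 ≅ Z
degree 1: 4−0−3 = 1 → Ȟ^1 ≅ Z
degree 2: 0−0−0 = 0 → Ȟ^2 ≅ 0

Ȟ^0 = Z,  Ȟ^1 = Z,  Ȟ^2 = 0


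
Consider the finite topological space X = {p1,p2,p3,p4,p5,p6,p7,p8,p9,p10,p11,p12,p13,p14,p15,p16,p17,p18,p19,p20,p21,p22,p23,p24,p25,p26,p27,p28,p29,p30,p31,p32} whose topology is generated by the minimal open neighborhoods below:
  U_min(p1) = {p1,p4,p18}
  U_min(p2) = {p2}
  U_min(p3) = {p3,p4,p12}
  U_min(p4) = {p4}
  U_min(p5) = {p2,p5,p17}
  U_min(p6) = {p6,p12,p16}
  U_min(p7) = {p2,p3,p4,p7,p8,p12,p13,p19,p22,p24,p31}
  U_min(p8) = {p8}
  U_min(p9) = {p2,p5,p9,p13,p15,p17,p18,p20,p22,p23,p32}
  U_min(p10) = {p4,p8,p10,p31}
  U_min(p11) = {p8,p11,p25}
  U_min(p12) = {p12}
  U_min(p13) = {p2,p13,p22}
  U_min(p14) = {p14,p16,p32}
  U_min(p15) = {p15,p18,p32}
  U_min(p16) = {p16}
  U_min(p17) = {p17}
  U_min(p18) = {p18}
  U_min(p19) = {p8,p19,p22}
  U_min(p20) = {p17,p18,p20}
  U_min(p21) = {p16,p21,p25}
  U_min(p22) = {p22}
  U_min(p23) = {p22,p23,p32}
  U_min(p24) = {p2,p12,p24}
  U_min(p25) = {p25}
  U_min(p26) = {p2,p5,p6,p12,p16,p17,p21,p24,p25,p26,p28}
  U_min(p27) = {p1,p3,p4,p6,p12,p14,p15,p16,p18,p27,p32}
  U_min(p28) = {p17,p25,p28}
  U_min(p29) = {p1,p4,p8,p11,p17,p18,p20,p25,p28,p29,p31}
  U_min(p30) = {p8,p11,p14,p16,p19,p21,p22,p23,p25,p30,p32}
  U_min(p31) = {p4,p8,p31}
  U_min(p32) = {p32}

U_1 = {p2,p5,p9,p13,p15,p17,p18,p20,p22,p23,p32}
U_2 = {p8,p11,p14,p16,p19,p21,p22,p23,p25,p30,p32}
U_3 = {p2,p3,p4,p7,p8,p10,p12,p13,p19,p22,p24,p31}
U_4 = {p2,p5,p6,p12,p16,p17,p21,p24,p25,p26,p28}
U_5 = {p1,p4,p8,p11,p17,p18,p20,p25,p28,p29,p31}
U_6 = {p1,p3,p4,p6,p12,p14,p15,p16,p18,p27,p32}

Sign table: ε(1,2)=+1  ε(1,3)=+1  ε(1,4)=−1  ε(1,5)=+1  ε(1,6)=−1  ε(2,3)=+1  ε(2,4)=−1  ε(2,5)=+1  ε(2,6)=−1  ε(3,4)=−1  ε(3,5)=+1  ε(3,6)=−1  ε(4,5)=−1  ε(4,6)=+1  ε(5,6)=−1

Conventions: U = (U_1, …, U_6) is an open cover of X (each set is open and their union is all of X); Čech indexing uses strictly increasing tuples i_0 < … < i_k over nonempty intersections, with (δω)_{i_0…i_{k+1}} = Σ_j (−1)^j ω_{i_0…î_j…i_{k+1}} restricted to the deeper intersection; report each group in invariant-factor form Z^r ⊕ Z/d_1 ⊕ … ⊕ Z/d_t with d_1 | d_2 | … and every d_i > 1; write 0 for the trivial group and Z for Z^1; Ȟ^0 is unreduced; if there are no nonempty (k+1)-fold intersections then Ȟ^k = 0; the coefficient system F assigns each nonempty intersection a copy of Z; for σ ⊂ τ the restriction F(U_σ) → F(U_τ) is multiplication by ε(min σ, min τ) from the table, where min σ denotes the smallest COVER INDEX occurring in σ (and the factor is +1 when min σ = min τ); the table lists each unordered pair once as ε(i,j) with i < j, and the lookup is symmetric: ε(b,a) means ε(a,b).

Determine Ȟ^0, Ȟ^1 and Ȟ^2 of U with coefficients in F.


intersection data:
  U12={p22,p23,p32} U13={p2,p13,p22} U14={p2,p5,p17} U15={p17,p18,p20} U16={p15,p18,p32} U23={p8,p19,p22} U24={p16,p21,p25} U25={p8,p11,p25} U26={p14,p16,p32} U34={p2,p12,p24} U35={p4,p8,p31} U36={p3,p4,p12} U45={p17,p25,p28} U46={p6,p12,p16} U56={p1,p4,p18}
  U123={p22} U126={p32} U134={p2} U145={p17} U156={p18} U235={p8} U245={p25} U246={p16} U346={p12} U356={p4}
C dims 6,15,10; δ0: rk 5, SNF 1^5; δ1: rk 10, SNF 1^9·2
Ȟ^0 = (6 − 5) − 0 = 1, so Ȟ^0 ≅ Z
Ȟ^1 = (15 − 10) − 5 = 0, so Ȟ^1 ≅ 0
Ȟ^2 = (10 − 0) − 10 = 0 plus torsion [2], so Ȟ^2 ≅ Z/2

Ȟ^0(U;F) ≅ Z,  Ȟ^1(U;F) ≅ 0,  Ȟ^2(U;F) ≅ Z/2


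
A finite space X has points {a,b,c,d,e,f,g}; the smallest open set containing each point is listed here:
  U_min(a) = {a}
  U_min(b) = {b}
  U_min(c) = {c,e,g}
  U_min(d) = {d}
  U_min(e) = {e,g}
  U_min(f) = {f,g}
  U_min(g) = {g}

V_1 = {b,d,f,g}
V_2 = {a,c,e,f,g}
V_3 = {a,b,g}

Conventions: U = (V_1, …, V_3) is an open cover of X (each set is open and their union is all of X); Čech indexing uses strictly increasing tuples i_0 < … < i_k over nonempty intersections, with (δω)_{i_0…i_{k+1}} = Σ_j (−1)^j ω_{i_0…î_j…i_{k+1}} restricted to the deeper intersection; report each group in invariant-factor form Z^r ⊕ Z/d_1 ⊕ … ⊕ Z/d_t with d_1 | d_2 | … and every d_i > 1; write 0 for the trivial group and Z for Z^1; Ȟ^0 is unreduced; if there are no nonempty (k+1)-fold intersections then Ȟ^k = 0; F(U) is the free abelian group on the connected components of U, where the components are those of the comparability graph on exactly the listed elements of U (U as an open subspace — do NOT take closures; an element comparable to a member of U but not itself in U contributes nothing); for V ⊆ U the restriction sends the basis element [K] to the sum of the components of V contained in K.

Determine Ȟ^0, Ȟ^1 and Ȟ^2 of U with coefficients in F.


nonempty intersections:
  V12={f,g} V13={b,g} V23={a,g}
  V123={g}
components per intersection:
  V1: {b} {d} {f,g}
  V2: {a} {c,e,f,g}
  V3: {a} {b} {g}
  V12: {f,g}
  V13: {b} {g}
  V23: {a} {g}
  V123: {g}
C dims 8,5,1; δ0: rk 4, SNF 1^4; δ1: rk 1, SNF 1^1
Ȟ^0: (8−4)−0=4 ⇒ Z^4
Ȟ^1: (5−1)−4=0 ⇒ 0
Ȟ^2: (1−0)−1=0 ⇒ 0

Ȟ^0 ≅ Z^4, Ȟ^1 ≅ 0, Ȟ^2 ≅ 0


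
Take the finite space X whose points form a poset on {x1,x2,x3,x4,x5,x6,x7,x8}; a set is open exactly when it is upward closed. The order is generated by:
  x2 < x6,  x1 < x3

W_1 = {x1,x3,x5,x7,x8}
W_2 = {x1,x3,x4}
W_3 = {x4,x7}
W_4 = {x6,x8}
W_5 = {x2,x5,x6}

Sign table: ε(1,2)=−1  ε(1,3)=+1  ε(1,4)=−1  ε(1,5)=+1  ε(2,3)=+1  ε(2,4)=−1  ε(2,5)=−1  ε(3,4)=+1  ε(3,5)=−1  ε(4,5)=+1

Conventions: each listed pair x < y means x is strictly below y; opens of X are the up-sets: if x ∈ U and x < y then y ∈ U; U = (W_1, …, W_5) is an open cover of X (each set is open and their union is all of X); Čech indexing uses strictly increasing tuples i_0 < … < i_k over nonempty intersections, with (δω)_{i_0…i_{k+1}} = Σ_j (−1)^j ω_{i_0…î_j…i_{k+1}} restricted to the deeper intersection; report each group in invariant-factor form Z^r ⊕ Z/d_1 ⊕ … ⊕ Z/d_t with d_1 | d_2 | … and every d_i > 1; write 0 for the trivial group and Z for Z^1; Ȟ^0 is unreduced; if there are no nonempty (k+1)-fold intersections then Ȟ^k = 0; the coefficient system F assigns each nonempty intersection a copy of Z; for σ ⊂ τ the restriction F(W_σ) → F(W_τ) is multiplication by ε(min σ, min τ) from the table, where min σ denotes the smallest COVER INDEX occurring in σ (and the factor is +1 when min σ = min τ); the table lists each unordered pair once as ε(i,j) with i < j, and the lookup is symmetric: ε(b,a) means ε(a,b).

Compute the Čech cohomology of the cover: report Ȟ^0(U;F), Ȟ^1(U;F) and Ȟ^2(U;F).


Ȟ^0(U;F) ≅ 0, Ȟ^1(U;F) ≅ Z ⊕ Z/2, Ȟ^2(U;F) ≅ 0

intersection data:
  W12={x1,x3} W13={x7} W14={x8} W15={x5} W23={x4} W45={x6}
C dims 5,6; δ0: rk 5, SNF 1^4·2
Ȟ^0 = (5 − 5) − 0 = 0, so Ȟ^0 ≅ 0
Ȟ^1 = (6 − 0) − 5 = 1 plus torsion [2], so Ȟ^1 ≅ Z ⊕ Z/2
Ȟ^2 = (0 − 0) − 0 = 0, so Ȟ^2 ≅ 0


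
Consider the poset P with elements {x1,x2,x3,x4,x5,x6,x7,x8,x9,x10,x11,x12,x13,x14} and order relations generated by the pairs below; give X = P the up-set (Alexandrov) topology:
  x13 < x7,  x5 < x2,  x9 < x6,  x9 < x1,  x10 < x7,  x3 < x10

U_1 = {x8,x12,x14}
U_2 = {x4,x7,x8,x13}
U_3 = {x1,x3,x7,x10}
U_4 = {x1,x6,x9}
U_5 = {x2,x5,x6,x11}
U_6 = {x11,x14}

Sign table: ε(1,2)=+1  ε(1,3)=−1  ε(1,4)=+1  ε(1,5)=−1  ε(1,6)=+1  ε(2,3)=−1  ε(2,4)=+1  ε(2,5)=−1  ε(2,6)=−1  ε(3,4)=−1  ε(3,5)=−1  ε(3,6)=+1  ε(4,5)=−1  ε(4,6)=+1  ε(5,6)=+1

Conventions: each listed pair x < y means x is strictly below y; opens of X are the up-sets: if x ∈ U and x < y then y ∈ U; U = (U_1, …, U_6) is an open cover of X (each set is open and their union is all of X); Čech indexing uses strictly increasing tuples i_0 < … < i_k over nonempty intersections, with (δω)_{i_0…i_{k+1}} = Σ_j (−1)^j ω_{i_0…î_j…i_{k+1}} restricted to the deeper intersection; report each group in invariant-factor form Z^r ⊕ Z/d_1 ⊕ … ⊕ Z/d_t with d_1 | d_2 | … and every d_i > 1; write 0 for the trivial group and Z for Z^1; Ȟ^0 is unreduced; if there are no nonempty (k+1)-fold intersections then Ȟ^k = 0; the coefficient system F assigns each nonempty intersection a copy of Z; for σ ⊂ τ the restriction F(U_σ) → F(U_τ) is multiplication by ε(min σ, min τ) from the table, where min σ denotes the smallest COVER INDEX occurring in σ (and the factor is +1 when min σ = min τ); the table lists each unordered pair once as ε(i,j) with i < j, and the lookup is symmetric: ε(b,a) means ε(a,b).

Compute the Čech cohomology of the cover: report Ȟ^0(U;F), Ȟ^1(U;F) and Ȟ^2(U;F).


Ȟ^0(U;F) ≅ 0, Ȟ^1(U;F) ≅ Z/2 and Ȟ^2(U;F) ≅ 0

nerve simplices:
  U12={x8} U16={x14} U23={x7} U34={x1} U45={x6} U56={x11}
C dims 6,6; δ0: rk 6, SNF 1^5·2
degree 0: 6−6−0 = 0 → Ȟ^0 ≅ 0
degree 1: 6−0−6 = 0 plus torsion [2] → Ȟ^1 ≅ Z/2
degree 2: 0−0−0 = 0 → Ȟ^2 ≅ 0


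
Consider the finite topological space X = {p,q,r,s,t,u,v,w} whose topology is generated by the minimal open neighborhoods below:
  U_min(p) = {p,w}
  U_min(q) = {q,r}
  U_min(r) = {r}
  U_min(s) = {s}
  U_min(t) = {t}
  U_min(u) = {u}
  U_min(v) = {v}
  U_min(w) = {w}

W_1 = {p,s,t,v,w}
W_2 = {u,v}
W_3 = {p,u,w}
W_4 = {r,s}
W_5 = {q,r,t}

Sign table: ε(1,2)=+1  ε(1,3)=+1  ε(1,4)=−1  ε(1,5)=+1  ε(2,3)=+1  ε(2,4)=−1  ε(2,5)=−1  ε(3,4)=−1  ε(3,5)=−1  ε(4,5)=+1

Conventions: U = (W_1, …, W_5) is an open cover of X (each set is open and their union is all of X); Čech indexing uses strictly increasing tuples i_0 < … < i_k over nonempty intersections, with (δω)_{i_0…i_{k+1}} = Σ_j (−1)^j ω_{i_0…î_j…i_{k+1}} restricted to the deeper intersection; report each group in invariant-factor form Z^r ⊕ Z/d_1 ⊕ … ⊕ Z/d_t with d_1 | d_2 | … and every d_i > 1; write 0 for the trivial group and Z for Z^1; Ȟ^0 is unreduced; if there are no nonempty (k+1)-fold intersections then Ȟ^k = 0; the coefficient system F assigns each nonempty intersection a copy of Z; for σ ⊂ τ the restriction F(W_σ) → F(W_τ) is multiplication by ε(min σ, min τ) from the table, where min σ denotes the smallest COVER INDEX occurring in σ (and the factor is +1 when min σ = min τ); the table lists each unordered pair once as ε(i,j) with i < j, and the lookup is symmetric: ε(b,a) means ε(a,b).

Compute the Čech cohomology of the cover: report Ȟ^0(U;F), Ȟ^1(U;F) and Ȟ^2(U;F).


nerve simplices:
  W12={v} W13={p,w} W14={s} W15={t} W23={u} W45={r}
C dims 5,6; δ0: rk 5, SNF 1^4·2
degree 0: 5−5−0 = 0 → Ȟ^0 ≅ 0
degree 1: 6−0−5 = 1 plus torsion [2] → Ȟ^1 ≅ Z ⊕ Z/2
degree 2: 0−0−0 = 0 → Ȟ^2 ≅ 0

Ȟ^0 = 0, Ȟ^1 = Z ⊕ Z/2 and Ȟ^2 = 0


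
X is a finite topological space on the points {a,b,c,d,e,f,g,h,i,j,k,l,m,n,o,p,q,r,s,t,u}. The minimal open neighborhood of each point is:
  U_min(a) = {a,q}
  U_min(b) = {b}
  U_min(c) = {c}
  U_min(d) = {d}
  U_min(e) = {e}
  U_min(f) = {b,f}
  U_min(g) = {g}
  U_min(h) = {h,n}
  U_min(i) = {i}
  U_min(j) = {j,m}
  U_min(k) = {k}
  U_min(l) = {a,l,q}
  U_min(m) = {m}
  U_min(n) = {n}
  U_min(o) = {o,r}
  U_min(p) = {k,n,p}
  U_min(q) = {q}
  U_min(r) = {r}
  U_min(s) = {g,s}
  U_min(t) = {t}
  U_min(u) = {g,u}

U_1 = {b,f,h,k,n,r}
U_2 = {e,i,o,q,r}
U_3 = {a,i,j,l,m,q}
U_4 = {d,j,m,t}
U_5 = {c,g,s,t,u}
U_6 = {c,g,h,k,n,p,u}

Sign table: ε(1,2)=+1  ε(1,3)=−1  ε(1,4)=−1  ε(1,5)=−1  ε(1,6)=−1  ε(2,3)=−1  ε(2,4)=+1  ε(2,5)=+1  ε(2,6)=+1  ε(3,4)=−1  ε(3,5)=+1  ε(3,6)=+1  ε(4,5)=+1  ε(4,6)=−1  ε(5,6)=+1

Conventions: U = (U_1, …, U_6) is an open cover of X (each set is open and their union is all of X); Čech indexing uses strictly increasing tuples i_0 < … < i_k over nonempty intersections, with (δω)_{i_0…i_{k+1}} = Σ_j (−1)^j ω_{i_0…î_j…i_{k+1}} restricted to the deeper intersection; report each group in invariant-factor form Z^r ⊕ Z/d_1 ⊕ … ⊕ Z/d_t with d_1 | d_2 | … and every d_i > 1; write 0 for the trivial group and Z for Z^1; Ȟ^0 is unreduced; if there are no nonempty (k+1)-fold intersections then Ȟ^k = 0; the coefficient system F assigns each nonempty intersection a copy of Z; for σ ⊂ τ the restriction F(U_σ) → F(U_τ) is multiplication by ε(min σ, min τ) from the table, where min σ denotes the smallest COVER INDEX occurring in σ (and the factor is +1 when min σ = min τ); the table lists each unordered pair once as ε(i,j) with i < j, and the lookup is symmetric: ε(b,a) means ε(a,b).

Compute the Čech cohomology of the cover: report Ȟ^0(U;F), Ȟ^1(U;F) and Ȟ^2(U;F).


Ȟ^0 = 0,  Ȟ^1 = Z/2,  Ȟ^2 = 0

nerve of the cover:
  U12={r} U16={h,k,n} U23={i,q} U34={j,m} U45={t} U56={c,g,u}
C dims 6,6; δ0: rk 6, SNF 1^5·2
Ȟ^0 = (6 − 6) − 0 = 0, so Ȟ^0 ≅ 0
Ȟ^1 = (6 − 0) − 6 = 0 plus torsion [2], so Ȟ^1 ≅ Z/2
Ȟ^2 = (0 − 0) − 0 = 0, so Ȟ^2 ≅ 0
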